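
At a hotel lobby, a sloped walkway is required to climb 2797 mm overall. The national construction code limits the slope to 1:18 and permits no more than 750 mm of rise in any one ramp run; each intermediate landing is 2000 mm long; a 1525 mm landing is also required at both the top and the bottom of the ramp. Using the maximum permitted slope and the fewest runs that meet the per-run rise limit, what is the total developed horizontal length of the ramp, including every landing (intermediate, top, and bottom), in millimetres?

At most 750 each: 2797/750 = 3.73, giving 4 ramp runs. That means 3 intermediate landings.
Horizontal run for 2797 mm of rise at 1:18 is 2797 × 18 = 50346 mm.
Intermediate landings: 3 × 2000 = 6000 mm.
Top and bottom landings: 2 × 1525 = 3050 mm.
Total = 50346 + 6000 + 3050 = 59396 mm.

59396 mm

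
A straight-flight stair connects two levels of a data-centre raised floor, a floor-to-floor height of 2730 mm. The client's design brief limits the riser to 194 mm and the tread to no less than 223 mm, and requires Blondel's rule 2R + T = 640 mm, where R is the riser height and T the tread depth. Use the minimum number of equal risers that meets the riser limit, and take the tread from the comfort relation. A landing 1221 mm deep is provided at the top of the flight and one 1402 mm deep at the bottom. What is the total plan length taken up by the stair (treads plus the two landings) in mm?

6487 mm

⌈2730/194⌉ = 15 risers.
R = 2730 ÷ 15 = 182 mm.
Tread T = 640 − 2 × 182 = 276 mm (≥ 223 mm).
15 risers give 14 treads; going = 14 × 276 = 3864 mm.
Enclosure = 3864 + 1221 + 1402 = 6487 mm.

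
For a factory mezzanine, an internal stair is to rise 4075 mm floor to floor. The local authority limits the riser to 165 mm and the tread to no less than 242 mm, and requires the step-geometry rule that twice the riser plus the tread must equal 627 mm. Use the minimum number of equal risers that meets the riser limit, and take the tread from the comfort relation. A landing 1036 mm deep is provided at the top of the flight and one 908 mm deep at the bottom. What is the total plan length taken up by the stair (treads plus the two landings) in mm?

9168 mm

4075 / 165 = 24.70, so 25 risers are needed.
R = 4075 ÷ 25 = 163 mm.
T = 627 − 2·163 = 301 mm, which satisfies the 242 mm minimum.
25 risers give 24 treads; going = 24 × 301 = 7224 mm.
Add landings: 7224 + 1036 + 908 = 9168 mm.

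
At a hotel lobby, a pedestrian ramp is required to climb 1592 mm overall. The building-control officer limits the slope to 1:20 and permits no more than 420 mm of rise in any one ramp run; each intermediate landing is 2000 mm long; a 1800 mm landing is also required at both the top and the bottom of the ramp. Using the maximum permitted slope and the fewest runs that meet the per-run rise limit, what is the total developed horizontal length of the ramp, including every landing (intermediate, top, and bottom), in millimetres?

41440 mm

At most 420 each: 1592/420 = 3.79, giving 4 ramp runs. That means 3 intermediate landings.
Ramp run (horizontal) at 1:20: 1592 × 20 = 31840 mm.
Intermediate landings: 3 × 2000 = 6000 mm.
Top and bottom landings: 2 × 1800 = 3600 mm.
Total = 31840 + 6000 + 3600 = 41440 mm.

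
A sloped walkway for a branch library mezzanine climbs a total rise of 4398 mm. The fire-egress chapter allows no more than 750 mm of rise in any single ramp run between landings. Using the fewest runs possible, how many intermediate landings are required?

4398 / 750 = 5.864 → round up to 6 ramp runs.
6 runs are separated by 5 intermediate landings.

5 intermediate landings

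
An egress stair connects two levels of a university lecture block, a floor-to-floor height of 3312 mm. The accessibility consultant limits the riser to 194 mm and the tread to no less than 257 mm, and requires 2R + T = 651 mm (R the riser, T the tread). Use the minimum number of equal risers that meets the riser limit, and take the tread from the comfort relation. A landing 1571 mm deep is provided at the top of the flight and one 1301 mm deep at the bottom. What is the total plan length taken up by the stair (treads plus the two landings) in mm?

3312 / 194 = 17.072 → round up to 18 risers.
Riser R = 3312 / 18 = 184 mm, within the 194 mm limit.
Tread T = 651 − 2 × 184 = 283 mm (≥ 257 mm).
18 risers give 17 treads; going = 17 × 283 = 4811 mm.
Add landings: 4811 + 1571 + 1301 = 7683 mm.

7683 mm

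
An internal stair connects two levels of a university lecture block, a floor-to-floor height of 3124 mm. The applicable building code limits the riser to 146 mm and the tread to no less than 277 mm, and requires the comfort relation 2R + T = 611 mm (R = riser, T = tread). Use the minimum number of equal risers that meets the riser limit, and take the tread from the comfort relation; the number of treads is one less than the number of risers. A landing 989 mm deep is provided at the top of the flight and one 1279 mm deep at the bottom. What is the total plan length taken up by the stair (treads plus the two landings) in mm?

9135 mm

At most 146 each: 3124/146 = 21.40, giving 22 risers.
R = 3124 ÷ 22 = 142 mm.
Tread T = 611 − 2 × 142 = 327 mm (≥ 277 mm).
22 risers give 21 treads; going = 21 × 327 = 6867 mm.
Add landings: 6867 + 989 + 1279 = 9135 mm.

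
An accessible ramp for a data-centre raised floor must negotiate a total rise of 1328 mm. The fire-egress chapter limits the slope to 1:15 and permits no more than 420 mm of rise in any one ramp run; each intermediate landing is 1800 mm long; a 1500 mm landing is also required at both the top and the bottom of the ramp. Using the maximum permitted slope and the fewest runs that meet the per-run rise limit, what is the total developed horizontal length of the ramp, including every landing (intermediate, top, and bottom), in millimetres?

At most 420 each: 1328/420 = 3.16, giving 4 ramp runs. That means 3 intermediate landings.
Horizontal run for 1328 mm of rise at 1:15 is 1328 × 15 = 19920 mm.
3 intermediate landings contribute 3 × 1800 = 5400 mm.
Top and bottom landings: 2 × 1500 = 3000 mm.
Total = 19920 + 5400 + 3000 = 28320 mm.

28320 mm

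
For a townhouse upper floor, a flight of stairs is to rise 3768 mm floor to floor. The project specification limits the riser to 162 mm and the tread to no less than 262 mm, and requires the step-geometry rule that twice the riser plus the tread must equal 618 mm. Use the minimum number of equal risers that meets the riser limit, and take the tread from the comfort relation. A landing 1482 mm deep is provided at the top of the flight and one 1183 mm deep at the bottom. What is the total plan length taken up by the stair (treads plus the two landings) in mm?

3768 / 162 = 23.259 → round up to 24 risers.
R = 3768 ÷ 24 = 157 mm.
T = 618 − 2·157 = 304 mm, which satisfies the 262 mm minimum.
Going = (24 − 1) × 304 = 6992 mm.
Add landings: 6992 + 1482 + 1183 = 9657 mm.

9657 mm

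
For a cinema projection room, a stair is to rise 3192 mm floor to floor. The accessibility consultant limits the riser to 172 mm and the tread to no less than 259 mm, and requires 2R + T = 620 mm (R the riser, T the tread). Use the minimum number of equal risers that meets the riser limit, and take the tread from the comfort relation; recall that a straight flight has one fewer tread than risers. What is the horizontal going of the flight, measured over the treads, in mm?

5112 mm

⌈3192/172⌉ = 19 risers.
R = 3192 ÷ 19 = 168 mm.
T = 620 − 2·168 = 284 mm, which satisfies the 259 mm minimum.
Going = (19 − 1) × 284 = 5112 mm.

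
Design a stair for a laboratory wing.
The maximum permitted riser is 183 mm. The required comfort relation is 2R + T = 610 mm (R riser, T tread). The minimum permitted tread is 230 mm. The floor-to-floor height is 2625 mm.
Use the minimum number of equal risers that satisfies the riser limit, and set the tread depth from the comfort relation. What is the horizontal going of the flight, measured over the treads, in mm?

⌈2625/183⌉ = 15 risers.
R = 2625 ÷ 15 = 175 mm.
From 2R + T = 610: T = 610 − 350 = 260 mm.
Treads = 15 − 1 = 14; going = 14 × 260 = 3640 mm.

3640 mm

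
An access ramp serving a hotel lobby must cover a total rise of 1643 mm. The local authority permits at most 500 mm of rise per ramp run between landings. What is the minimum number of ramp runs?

4 runs

1643 / 500 = 3.29, so 4 ramp runs are needed.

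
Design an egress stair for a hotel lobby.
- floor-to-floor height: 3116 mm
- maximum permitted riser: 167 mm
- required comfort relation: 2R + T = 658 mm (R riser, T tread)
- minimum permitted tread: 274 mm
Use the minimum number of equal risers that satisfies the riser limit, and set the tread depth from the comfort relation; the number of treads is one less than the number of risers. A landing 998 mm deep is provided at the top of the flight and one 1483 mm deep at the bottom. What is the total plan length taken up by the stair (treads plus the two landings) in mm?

3116 / 167 = 18.66, so 19 risers are needed.
R = 3116 ÷ 19 = 164 mm.
From 2R + T = 658: T = 658 − 328 = 330 mm.
Treads = 19 − 1 = 18; going = 18 × 330 = 5940 mm.
Enclosure = 5940 + 998 + 1483 = 8421 mm.

8421 mm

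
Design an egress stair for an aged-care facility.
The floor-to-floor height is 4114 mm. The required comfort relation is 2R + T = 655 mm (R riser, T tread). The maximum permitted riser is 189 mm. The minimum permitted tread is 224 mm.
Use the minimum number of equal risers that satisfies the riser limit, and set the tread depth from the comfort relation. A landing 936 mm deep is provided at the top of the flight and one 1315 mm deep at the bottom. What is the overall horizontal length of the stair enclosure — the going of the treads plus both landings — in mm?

⌈4114/189⌉ = 22 risers.
R = 4114 ÷ 22 = 187 mm.
Tread T = 655 − 2 × 187 = 281 mm (≥ 224 mm).
Going = (22 − 1) × 281 = 5901 mm.
Enclosure = 5901 + 936 + 1315 = 8152 mm.

8152 mm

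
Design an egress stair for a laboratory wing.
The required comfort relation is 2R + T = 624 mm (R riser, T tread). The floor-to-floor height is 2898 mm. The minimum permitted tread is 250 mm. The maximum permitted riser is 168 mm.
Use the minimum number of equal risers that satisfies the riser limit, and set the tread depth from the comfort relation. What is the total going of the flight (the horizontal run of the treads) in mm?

2898 / 168 = 17.25, so 18 risers are needed.
Each riser is 2898/18 = 161 mm (≤ 168 mm).
Tread T = 624 − 2 × 161 = 302 mm (≥ 250 mm).
Treads = 18 − 1 = 17; going = 17 × 302 = 5134 mm.

5134 mm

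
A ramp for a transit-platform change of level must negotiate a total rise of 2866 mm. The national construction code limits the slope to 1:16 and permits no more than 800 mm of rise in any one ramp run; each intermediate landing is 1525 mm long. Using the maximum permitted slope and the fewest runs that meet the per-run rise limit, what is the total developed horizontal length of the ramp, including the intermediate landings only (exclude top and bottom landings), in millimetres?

50431 mm

2866 / 800 = 3.583 → round up to 4 ramp runs. That means 3 intermediate landings.
Ramp run (horizontal) at 1:16: 2866 × 16 = 45856 mm.
Intermediate landings: 3 × 1525 = 4575 mm.
Total developed length = 45856 + 4575 = 50431 mm.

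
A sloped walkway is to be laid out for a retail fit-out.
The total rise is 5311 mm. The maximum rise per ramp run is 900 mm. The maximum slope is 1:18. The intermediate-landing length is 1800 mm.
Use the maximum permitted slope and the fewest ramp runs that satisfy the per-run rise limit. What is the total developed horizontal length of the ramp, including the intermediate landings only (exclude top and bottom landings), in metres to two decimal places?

104.60 m

5311 / 900 = 5.90, so 6 ramp runs are needed. That means 5 intermediate landings.
Horizontal run for 5311 mm of rise at 1:18 is 5311 × 18 = 95598 mm.
Intermediate landings: 5 × 1800 = 9000 mm.
Developed length = 95598 + 9000 = 104598 mm.
= 104.60 m.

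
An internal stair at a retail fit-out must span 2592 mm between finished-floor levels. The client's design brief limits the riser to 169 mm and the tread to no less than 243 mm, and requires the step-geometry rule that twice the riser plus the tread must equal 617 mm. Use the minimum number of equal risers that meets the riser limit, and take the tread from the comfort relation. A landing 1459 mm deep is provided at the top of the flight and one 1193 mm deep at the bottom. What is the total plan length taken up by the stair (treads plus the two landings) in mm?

2592 / 169 = 15.34, so 16 risers are needed.
Each riser is 2592/16 = 162 mm (≤ 169 mm).
T = 617 − 2·162 = 293 mm, which satisfies the 243 mm minimum.
16 risers give 15 treads; going = 15 × 293 = 4395 mm.
Enclosure = 4395 + 1459 + 1193 = 7047 mm.

7047 mm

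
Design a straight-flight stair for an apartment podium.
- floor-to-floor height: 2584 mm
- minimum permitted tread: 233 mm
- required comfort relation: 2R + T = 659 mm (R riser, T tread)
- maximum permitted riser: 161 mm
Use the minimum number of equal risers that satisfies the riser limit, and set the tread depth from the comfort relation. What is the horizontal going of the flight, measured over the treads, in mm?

5680 mm

2584 / 161 = 16.050 → round up to 17 risers.
Each riser is 2584/17 = 152 mm (≤ 161 mm).
From 2R + T = 659: T = 659 − 304 = 355 mm.
Going = (17 − 1) × 355 = 5680 mm.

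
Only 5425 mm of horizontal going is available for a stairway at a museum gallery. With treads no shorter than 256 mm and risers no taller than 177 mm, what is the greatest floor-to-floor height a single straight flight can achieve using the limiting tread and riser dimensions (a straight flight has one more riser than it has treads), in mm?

3894 mm

5425 / 256 = 21.19, so 21 treads fit.
Risers = treads + 1 = 22.
Maximum height = 22 × 177 = 3894 mm.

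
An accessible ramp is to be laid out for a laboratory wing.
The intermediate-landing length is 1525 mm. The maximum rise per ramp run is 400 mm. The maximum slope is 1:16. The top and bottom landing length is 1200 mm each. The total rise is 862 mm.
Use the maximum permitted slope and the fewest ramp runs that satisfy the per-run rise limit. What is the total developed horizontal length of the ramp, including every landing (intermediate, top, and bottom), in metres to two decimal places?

862 / 400 = 2.155 → round up to 3 ramp runs. That means 2 intermediate landings.
Horizontal run for 862 mm of rise at 1:16 is 862 × 16 = 13792 mm.
Intermediate landings: 2 × 1525 = 3050 mm.
Top and bottom landings: 2 × 1200 = 2400 mm.
Total = 13792 + 3050 + 2400 = 19242 mm.
= 19.24 m.

19.24 m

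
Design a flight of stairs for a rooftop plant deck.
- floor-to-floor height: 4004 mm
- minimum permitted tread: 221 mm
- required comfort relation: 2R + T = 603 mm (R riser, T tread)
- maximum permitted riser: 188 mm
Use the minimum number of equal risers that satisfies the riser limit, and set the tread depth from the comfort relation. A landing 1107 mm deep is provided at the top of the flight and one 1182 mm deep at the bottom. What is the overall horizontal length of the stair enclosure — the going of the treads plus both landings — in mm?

At most 188 each: 4004/188 = 21.30, giving 22 risers.
R = 4004 ÷ 22 = 182 mm.
Tread T = 603 − 2 × 182 = 239 mm (≥ 221 mm).
Going = (22 − 1) × 239 = 5019 mm.
Enclosure = 5019 + 1107 + 1182 = 7308 mm.

7308 mm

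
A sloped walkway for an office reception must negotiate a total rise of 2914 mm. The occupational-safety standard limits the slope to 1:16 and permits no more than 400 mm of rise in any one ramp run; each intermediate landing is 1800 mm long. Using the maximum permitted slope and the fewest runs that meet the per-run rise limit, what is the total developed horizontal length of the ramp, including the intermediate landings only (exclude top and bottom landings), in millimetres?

⌈2914/400⌉ = 8 ramp runs. That means 7 intermediate landings.
Horizontal run for 2914 mm of rise at 1:16 is 2914 × 16 = 46624 mm.
7 intermediate landings contribute 7 × 1800 = 12600 mm.
Developed length = 46624 + 12600 = 59224 mm.

59224 mm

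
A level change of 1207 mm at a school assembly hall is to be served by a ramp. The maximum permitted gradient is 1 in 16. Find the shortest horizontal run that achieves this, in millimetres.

19312 mm

Run = rise × 16 = 1207 × 16 = 19312 mm.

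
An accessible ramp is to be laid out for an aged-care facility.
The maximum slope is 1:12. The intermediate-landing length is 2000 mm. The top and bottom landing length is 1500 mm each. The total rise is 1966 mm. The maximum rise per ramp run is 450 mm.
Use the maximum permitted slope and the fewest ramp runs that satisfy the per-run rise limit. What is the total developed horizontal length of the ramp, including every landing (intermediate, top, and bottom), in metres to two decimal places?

At most 450 each: 1966/450 = 4.37, giving 5 ramp runs. That means 4 intermediate landings.
Horizontal run for 1966 mm of rise at 1:12 is 1966 × 12 = 23592 mm.
Intermediate landings: 4 × 2000 = 8000 mm.
Top and bottom landings: 2 × 1500 = 3000 mm.
Total = 23592 + 8000 + 3000 = 34592 mm.
= 34.59 m.

34.59 m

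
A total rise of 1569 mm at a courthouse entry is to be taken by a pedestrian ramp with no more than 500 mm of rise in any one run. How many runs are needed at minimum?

1569 / 500 = 3.14, so 4 ramp runs are needed.

4 runs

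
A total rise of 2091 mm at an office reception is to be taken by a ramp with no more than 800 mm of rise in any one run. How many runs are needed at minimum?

3 runs

2091 / 800 = 2.614 → round up to 3 ramp runs.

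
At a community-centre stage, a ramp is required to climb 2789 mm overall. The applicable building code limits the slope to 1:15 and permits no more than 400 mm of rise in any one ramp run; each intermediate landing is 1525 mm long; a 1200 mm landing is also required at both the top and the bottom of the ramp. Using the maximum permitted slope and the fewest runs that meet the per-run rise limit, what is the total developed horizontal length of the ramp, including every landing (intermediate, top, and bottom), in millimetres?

At most 400 each: 2789/400 = 6.97, giving 7 ramp runs. That means 6 intermediate landings.
Ramp run (horizontal) at 1:15: 2789 × 15 = 41835 mm.
6 intermediate landings contribute 6 × 1525 = 9150 mm.
Top and bottom landings: 2 × 1200 = 2400 mm.
Total = 41835 + 9150 + 2400 = 53385 mm.

53385 mm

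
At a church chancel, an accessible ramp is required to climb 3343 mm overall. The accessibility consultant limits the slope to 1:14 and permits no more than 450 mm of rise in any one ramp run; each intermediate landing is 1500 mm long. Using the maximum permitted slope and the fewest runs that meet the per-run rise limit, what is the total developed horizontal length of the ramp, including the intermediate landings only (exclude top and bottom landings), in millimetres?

3343 / 450 = 7.429 → round up to 8 ramp runs. That means 7 intermediate landings.
Horizontal run for 3343 mm of rise at 1:14 is 3343 × 14 = 46802 mm.
Intermediate landings: 7 × 1500 = 10500 mm.
Total developed length = 46802 + 10500 = 57302 mm.

57302 mm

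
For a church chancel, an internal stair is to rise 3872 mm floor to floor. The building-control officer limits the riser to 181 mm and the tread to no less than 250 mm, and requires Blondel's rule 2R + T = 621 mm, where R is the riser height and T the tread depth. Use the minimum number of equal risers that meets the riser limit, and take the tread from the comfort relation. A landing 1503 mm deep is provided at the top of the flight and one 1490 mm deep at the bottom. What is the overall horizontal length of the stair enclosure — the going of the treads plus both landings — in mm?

⌈3872/181⌉ = 22 risers.
R = 3872 ÷ 22 = 176 mm.
T = 621 − 2·176 = 269 mm, which satisfies the 250 mm minimum.
22 risers give 21 treads; going = 21 × 269 = 5649 mm.
Enclosure = 5649 + 1503 + 1490 = 8642 mm.

8642 mm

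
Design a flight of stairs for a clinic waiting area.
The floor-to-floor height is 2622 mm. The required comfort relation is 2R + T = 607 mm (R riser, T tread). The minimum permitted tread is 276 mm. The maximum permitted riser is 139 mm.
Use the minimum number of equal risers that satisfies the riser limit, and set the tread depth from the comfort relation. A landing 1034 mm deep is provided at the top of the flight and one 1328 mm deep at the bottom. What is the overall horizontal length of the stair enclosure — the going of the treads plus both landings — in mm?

⌈2622/139⌉ = 19 risers.
R = 2622 ÷ 19 = 138 mm.
T = 607 − 2·138 = 331 mm, which satisfies the 276 mm minimum.
19 risers give 18 treads; going = 18 × 331 = 5958 mm.
Enclosure = 5958 + 1034 + 1328 = 8320 mm.

8320 mm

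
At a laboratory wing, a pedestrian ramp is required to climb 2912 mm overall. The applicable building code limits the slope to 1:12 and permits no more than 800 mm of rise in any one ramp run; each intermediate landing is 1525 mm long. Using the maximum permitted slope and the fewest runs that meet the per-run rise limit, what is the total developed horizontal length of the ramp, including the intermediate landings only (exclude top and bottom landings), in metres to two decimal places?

39.52 m

2912 / 800 = 3.64, so 4 ramp runs are needed. That means 3 intermediate landings.
Ramp run (horizontal) at 1:12: 2912 × 12 = 34944 mm.
3 intermediate landings contribute 3 × 1525 = 4575 mm.
Developed length = 34944 + 4575 = 39519 mm.
= 39.52 m.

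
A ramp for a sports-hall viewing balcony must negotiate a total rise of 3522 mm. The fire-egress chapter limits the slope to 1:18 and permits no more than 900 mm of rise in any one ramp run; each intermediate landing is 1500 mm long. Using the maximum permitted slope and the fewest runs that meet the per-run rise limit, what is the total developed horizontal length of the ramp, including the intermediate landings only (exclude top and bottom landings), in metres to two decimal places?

67.90 m

3522 / 900 = 3.913 → round up to 4 ramp runs. That means 3 intermediate landings.
Ramp run (horizontal) at 1:18: 3522 × 18 = 63396 mm.
3 intermediate landings contribute 3 × 1500 = 4500 mm.
Developed length = 63396 + 4500 = 67896 mm.
= 67.90 m.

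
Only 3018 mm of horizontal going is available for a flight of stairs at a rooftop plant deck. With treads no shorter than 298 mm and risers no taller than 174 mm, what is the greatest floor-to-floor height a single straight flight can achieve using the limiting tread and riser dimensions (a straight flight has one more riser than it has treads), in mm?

1914 mm

Treads that fit: ⌊3018 / 298⌋ = 10.
Risers = treads + 1 = 11.
Maximum height = 11 × 174 = 1914 mm.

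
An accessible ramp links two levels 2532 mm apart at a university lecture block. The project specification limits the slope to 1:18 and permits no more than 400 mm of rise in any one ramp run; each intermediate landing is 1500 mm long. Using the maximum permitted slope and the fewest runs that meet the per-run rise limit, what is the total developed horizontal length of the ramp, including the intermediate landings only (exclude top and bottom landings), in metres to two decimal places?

2532 / 400 = 6.330 → round up to 7 ramp runs. That means 6 intermediate landings.
Horizontal run for 2532 mm of rise at 1:18 is 2532 × 18 = 45576 mm.
6 intermediate landings contribute 6 × 1500 = 9000 mm.
Total developed length = 45576 + 9000 = 54576 mm.
= 54.58 m.

54.58 m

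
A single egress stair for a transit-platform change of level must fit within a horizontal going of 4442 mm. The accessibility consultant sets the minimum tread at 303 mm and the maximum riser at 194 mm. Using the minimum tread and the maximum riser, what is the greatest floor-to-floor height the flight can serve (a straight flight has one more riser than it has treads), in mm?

Treads that fit: ⌊4442 / 303⌋ = 14.
Risers = treads + 1 = 15.
Maximum height = 15 × 194 = 2910 mm.

2910 mm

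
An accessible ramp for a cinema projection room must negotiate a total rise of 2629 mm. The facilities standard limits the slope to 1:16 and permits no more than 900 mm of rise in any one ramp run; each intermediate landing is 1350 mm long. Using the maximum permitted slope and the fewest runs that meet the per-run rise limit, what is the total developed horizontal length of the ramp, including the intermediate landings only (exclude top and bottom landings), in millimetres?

2629 / 900 = 2.921 → round up to 3 ramp runs. That means 2 intermediate landings.
Horizontal run for 2629 mm of rise at 1:16 is 2629 × 16 = 42064 mm.
Intermediate landings: 2 × 1350 = 2700 mm.
Total developed length = 42064 + 2700 = 44764 mm.

44764 mm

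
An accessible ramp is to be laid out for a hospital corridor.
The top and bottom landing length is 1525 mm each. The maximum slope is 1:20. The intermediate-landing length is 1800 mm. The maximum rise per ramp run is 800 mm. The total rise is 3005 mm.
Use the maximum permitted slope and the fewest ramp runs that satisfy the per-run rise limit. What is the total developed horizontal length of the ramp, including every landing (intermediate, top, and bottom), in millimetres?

⌈3005/800⌉ = 4 ramp runs. That means 3 intermediate landings.
Ramp run (horizontal) at 1:20: 3005 × 20 = 60100 mm.
Intermediate landings: 3 × 1800 = 5400 mm.
Top and bottom landings: 2 × 1525 = 3050 mm.
Total = 60100 + 5400 + 3050 = 68550 mm.

68550 mm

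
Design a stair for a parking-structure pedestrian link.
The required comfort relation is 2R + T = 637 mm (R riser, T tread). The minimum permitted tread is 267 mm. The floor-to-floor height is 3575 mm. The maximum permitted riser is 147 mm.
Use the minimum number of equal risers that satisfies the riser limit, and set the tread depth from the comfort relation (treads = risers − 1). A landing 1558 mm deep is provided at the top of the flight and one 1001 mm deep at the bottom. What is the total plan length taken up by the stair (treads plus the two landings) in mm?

3575 / 147 = 24.32, so 25 risers are needed.
R = 3575 ÷ 25 = 143 mm.
T = 637 − 2·143 = 351 mm, which satisfies the 267 mm minimum.
Treads = 25 − 1 = 24; going = 24 × 351 = 8424 mm.
Add landings: 8424 + 1558 + 1001 = 10983 mm.

10983 mm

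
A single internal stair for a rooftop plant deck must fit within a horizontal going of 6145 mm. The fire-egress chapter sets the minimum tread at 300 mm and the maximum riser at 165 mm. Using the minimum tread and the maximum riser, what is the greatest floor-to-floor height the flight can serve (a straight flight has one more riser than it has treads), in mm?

3465 mm

Treads that fit: ⌊6145 / 300⌋ = 20.
Risers = treads + 1 = 21.
Maximum height = 21 × 165 = 3465 mm.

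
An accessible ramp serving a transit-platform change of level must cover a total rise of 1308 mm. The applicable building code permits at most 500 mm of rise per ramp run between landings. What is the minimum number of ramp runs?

⌈1308/500⌉ = 3 ramp runs.

3 runs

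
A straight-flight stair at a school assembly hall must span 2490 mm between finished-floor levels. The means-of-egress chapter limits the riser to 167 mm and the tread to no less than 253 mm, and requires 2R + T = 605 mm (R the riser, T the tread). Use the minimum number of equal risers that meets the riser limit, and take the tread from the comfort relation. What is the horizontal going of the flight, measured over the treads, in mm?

2490 / 167 = 14.91, so 15 risers are needed.
R = 2490 ÷ 15 = 166 mm.
From 2R + T = 605: T = 605 − 332 = 273 mm.
Going = (15 − 1) × 273 = 3822 mm.

3822 mm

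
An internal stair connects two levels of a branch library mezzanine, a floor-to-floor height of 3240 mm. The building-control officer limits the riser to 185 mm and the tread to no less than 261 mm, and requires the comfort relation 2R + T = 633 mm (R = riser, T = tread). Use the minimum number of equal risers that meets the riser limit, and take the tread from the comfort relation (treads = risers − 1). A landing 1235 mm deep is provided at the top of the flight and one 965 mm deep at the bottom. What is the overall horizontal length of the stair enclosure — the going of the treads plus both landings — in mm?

6841 mm

At most 185 each: 3240/185 = 17.51, giving 18 risers.
Riser R = 3240 / 18 = 180 mm, within the 185 mm limit.
Tread T = 633 − 2 × 180 = 273 mm (≥ 261 mm).
Going = (18 − 1) × 273 = 4641 mm.
Add landings: 4641 + 1235 + 965 = 6841 mm.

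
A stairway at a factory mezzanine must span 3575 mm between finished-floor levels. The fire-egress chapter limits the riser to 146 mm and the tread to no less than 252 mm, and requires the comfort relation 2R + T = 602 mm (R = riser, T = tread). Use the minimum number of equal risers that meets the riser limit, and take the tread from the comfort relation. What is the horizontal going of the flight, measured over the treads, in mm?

7584 mm

3575 / 146 = 24.49, so 25 risers are needed.
Each riser is 3575/25 = 143 mm (≤ 146 mm).
T = 602 − 2·143 = 316 mm, which satisfies the 252 mm minimum.
25 risers give 24 treads; going = 24 × 316 = 7584 mm.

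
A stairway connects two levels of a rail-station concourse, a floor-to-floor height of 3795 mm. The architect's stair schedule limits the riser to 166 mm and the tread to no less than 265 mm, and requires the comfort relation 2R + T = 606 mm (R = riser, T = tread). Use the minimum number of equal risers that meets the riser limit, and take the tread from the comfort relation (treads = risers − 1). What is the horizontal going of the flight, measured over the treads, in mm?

At most 166 each: 3795/166 = 22.86, giving 23 risers.
R = 3795 ÷ 23 = 165 mm.
From 2R + T = 606: T = 606 − 330 = 276 mm.
Going = (23 − 1) × 276 = 6072 mm.

6072 mm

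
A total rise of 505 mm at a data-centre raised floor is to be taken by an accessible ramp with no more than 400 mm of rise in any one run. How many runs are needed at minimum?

At most 400 each: 505/400 = 1.26, giving 2 ramp runs.

2 runs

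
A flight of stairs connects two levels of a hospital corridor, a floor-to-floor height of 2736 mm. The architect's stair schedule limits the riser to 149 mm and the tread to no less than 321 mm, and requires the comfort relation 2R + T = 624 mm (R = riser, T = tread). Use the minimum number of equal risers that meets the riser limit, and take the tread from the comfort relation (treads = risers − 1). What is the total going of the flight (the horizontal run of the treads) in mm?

2736 / 149 = 18.36, so 19 risers are needed.
Riser R = 2736 / 19 = 144 mm, within the 149 mm limit.
Tread T = 624 − 2 × 144 = 336 mm (≥ 321 mm).
19 risers give 18 treads; going = 18 × 336 = 6048 mm.

6048 mm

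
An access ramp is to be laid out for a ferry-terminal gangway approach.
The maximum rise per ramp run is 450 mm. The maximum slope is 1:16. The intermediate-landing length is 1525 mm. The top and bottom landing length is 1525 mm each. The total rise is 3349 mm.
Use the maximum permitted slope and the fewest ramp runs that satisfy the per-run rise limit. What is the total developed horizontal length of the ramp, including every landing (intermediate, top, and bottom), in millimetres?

67309 mm

⌈3349/450⌉ = 8 ramp runs. That means 7 intermediate landings.
Horizontal run for 3349 mm of rise at 1:16 is 3349 × 16 = 53584 mm.
Intermediate landings: 7 × 1525 = 10675 mm.
Top and bottom landings: 2 × 1525 = 3050 mm.
Total = 53584 + 10675 + 3050 = 67309 mm.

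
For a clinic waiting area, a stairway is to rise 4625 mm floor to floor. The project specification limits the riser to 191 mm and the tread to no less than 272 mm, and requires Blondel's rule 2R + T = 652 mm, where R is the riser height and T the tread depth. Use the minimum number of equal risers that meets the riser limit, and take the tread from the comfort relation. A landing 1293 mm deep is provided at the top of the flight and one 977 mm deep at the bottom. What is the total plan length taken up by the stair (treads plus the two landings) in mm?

⌈4625/191⌉ = 25 risers.
R = 4625 ÷ 25 = 185 mm.
Tread T = 652 − 2 × 185 = 282 mm (≥ 272 mm).
Treads = 25 − 1 = 24; going = 24 × 282 = 6768 mm.
Add landings: 6768 + 1293 + 977 = 9038 mm.

9038 mm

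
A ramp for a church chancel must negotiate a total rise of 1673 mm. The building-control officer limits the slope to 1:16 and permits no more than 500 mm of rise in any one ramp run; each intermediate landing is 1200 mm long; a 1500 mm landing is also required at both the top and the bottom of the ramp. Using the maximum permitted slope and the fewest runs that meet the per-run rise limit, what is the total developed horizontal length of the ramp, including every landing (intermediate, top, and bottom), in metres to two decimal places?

33.37 m

1673 / 500 = 3.35, so 4 ramp runs are needed. That means 3 intermediate landings.
Horizontal run for 1673 mm of rise at 1:16 is 1673 × 16 = 26768 mm.
3 intermediate landings contribute 3 × 1200 = 3600 mm.
Top and bottom landings: 2 × 1500 = 3000 mm.
Total = 26768 + 3600 + 3000 = 33368 mm.
= 33.37 m.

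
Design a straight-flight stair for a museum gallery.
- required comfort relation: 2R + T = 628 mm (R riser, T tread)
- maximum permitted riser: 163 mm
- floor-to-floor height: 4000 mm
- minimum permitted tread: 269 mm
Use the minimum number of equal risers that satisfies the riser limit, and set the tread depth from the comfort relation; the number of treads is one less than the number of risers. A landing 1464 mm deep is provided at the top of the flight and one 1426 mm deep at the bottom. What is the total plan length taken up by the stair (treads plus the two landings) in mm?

4000 / 163 = 24.54, so 25 risers are needed.
R = 4000 ÷ 25 = 160 mm.
Tread T = 628 − 2 × 160 = 308 mm (≥ 269 mm).
25 risers give 24 treads; going = 24 × 308 = 7392 mm.
Add landings: 7392 + 1464 + 1426 = 10282 mm.

10282 mm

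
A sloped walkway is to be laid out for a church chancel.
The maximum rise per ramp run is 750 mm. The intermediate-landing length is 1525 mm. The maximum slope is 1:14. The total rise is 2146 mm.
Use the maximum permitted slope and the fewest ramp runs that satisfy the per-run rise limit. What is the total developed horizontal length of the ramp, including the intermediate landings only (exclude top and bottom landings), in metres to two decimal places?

33.09 m

2146 / 750 = 2.861 → round up to 3 ramp runs. That means 2 intermediate landings.
Ramp run (horizontal) at 1:14: 2146 × 14 = 30044 mm.
2 intermediate landings contribute 2 × 1525 = 3050 mm.
Developed length = 30044 + 3050 = 33094 mm.
= 33.09 m.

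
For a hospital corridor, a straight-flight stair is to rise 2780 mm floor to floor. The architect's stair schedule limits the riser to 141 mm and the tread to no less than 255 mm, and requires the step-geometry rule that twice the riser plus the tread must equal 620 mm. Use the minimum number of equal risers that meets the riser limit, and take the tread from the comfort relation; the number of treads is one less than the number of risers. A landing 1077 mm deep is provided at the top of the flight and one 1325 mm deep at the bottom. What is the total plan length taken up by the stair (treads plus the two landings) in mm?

8900 mm

⌈2780/141⌉ = 20 risers.
Riser R = 2780 / 20 = 139 mm, within the 141 mm limit.
Tread T = 620 − 2 × 139 = 342 mm (≥ 255 mm).
20 risers give 19 treads; going = 19 × 342 = 6498 mm.
Add landings: 6498 + 1077 + 1325 = 8900 mm.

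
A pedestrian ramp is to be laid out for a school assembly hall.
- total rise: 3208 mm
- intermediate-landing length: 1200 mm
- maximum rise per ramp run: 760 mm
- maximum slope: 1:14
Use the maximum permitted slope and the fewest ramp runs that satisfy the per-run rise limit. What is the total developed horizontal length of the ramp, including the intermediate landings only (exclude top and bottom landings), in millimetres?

3208 / 760 = 4.221 → round up to 5 ramp runs. That means 4 intermediate landings.
Horizontal run for 3208 mm of rise at 1:14 is 3208 × 14 = 44912 mm.
Intermediate landings: 4 × 1200 = 4800 mm.
Total developed length = 44912 + 4800 = 49712 mm.

49712 mm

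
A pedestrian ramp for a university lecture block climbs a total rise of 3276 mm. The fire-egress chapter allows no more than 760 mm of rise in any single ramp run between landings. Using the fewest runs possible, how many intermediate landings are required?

4 intermediate landings

⌈3276/760⌉ = 5 ramp runs.
5 runs are separated by 4 intermediate landings.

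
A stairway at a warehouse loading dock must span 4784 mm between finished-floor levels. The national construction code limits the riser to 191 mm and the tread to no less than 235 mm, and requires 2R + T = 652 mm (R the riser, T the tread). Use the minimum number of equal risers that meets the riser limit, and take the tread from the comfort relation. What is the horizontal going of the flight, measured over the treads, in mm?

4784 / 191 = 25.047 → round up to 26 risers.
Each riser is 4784/26 = 184 mm (≤ 191 mm).
From 2R + T = 652: T = 652 − 368 = 284 mm.
Going = (26 − 1) × 284 = 7100 mm.

7100 mm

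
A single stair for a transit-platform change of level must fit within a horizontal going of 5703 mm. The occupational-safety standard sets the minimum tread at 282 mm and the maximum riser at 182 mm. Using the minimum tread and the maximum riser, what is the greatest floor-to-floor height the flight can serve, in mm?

Treads that fit: ⌊5703 / 282⌋ = 20.
Risers = treads + 1 = 21.
Maximum height = 21 × 182 = 3822 mm.

3822 mm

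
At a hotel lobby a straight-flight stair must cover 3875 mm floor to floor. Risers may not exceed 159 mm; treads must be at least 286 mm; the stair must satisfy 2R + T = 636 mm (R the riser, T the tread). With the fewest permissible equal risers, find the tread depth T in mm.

At most 159 each: 3875/159 = 24.37, giving 25 risers.
Each riser is 3875/25 = 155 mm (≤ 159 mm).
T = 636 − 2·155 = 326 mm, which satisfies the 286 mm minimum.

326 mm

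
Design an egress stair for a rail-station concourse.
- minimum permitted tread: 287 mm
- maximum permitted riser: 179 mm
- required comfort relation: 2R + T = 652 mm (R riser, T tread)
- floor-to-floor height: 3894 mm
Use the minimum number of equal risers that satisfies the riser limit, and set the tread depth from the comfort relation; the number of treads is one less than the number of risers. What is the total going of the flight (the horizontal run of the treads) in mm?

6258 mm

At most 179 each: 3894/179 = 21.75, giving 22 risers.
R = 3894 ÷ 22 = 177 mm.
Tread T = 652 − 2 × 177 = 298 mm (≥ 287 mm).
22 risers give 21 treads; going = 21 × 298 = 6258 mm.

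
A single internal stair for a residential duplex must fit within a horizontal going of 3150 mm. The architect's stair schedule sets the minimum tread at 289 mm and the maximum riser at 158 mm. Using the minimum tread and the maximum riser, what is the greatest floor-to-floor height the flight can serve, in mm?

3150 / 289 = 10.90, so 10 treads fit.
Risers = treads + 1 = 11.
Maximum height = 11 × 158 = 1738 mm.

1738 mm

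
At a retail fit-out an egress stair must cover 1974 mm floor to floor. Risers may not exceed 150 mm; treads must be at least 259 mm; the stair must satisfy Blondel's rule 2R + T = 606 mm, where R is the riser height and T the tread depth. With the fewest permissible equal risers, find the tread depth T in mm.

324 mm

At most 150 each: 1974/150 = 13.16, giving 14 risers.
Riser R = 1974 / 14 = 141 mm, within the 150 mm limit.
From 2R + T = 606: T = 606 − 282 = 324 mm.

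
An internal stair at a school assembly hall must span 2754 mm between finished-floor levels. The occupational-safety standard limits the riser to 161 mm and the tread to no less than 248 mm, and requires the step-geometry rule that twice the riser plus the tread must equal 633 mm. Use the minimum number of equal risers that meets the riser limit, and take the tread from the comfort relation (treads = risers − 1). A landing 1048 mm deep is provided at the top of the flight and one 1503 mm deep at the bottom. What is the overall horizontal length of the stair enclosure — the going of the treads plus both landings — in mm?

2754 / 161 = 17.106 → round up to 18 risers.
Riser R = 2754 / 18 = 153 mm, within the 161 mm limit.
From 2R + T = 633: T = 633 − 306 = 327 mm.
18 risers give 17 treads; going = 17 × 327 = 5559 mm.
Enclosure = 5559 + 1048 + 1503 = 8110 mm.

8110 mm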